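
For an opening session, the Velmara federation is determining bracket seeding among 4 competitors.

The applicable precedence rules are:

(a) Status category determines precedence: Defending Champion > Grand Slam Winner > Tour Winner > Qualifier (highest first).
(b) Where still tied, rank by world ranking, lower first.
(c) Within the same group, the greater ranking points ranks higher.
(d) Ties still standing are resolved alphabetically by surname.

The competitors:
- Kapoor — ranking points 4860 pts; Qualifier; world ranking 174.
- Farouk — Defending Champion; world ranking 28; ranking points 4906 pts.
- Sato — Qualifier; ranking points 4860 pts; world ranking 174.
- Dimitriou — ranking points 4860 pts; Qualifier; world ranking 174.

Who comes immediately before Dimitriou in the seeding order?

Farouk

By status category: Farouk (Defending Champion); then Dimitriou, Kapoor and Sato (Qualifier).
Dimitriou, Kapoor and Sato all have world ranking 174, so the next rule applies.
Dimitriou, Kapoor and Sato all have ranking points 4860 pts, so the next rule applies.
Among Dimitriou, Kapoor and Sato, alphabetically by surname: Dimitriou before Kapoor before Sato.
Order: Farouk, Dimitriou, Kapoor, Sato.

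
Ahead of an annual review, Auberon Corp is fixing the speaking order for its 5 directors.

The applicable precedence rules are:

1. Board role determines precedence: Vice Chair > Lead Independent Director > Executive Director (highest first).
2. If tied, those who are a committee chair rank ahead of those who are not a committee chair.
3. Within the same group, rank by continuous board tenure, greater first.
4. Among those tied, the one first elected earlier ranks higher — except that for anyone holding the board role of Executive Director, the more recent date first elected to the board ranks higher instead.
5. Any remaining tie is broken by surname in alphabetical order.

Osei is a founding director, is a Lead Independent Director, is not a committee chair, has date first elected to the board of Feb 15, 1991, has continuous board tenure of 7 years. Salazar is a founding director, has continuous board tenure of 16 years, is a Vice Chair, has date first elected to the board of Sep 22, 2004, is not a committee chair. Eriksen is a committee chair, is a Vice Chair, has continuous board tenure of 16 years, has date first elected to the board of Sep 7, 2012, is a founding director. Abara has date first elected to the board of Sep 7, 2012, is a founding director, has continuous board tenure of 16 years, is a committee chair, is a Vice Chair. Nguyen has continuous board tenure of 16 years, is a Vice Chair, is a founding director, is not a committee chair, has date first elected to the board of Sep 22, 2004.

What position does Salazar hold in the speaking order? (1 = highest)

4

By board role: Abara, Eriksen, Nguyen and Salazar (Vice Chair); then Osei (Lead Independent Director).
Among Abara, Eriksen, Nguyen and Salazar, a committee chair before not a committee chair: Abara and Eriksen (a committee chair) before Nguyen and Salazar (not a committee chair).
Abara and Eriksen both have continuous board tenure 16 years, so the next rule applies.
Abara and Eriksen both have date first elected to the board Sep 7, 2012, so the next rule applies.
Among Abara and Eriksen, alphabetically by surname: Abara before Eriksen.
Nguyen and Salazar both have continuous board tenure 16 years, so the next rule applies.
Nguyen and Salazar both have date first elected to the board Sep 22, 2004, so the next rule applies.
Among Nguyen and Salazar, alphabetically by surname: Nguyen before Salazar.
Order: Abara, Eriksen, Nguyen, Salazar, Osei. So position 4.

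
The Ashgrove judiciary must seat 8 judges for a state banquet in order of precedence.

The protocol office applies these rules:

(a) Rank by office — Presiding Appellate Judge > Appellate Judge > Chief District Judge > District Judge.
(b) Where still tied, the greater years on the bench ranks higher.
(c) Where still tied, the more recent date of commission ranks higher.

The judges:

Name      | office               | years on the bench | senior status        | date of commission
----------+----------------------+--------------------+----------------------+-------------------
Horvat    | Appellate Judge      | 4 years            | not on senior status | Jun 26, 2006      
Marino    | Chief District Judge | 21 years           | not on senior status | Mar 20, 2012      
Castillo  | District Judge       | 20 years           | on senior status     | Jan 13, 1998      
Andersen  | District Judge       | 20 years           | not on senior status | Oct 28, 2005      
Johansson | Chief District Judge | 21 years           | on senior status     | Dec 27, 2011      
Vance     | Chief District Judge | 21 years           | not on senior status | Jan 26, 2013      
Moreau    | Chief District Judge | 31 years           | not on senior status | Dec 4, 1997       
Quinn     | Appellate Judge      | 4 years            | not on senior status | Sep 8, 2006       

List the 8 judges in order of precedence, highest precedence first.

Quinn, Horvat, Moreau, Vance, Marino, Johansson, Andersen, Castillo

By office: Quinn and Horvat (Appellate Judge); then Moreau, Vance, Marino and Johansson (Chief District Judge); then Andersen and Castillo (District Judge).
Quinn and Horvat both have years on the bench 4 years, so the next rule applies.
Among Quinn and Horvat, by date of commission (later first): Quinn (Sep 8, 2006) before Horvat (Jun 26, 2006).
Among Moreau, Vance, Marino and Johansson, by years on the bench (higher first): Moreau (31 years) before Vance, Marino and Johansson (21 years).
Among Vance, Marino and Johansson, by date of commission (later first): Vance (Jan 26, 2013) before Marino (Mar 20, 2012) before Johansson (Dec 27, 2011).
Andersen and Castillo both have years on the bench 20 years, so the next rule applies.
Among Andersen and Castillo, by date of commission (later first): Andersen (Oct 28, 2005) before Castillo (Jan 13, 1998).
Full order: Quinn, Horvat, Moreau, Vance, Marino, Johansson, Andersen, Castillo.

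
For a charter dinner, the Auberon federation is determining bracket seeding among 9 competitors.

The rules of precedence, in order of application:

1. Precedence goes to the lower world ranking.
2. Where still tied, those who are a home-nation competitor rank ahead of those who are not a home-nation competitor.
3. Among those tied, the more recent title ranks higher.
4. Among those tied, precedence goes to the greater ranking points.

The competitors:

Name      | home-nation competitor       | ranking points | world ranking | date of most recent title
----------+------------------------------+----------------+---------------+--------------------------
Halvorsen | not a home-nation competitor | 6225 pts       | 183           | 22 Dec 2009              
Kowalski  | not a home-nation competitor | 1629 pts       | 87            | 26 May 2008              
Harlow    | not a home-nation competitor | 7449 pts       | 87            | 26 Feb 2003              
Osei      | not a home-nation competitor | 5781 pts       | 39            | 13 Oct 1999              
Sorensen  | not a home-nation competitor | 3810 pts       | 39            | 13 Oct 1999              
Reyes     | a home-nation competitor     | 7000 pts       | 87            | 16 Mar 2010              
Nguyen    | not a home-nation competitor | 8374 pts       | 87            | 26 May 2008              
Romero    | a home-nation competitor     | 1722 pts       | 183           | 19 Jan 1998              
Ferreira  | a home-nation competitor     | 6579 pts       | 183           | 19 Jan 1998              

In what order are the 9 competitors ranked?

By world ranking (lower first): Osei and Sorensen (both 39); then Reyes, Nguyen, Kowalski and Harlow (each 87); then Ferreira, Romero and Halvorsen (each 183).
Osei and Sorensen are each not a home-nation competitor, so the next rule applies.
Osei and Sorensen both have date of most recent title 13 Oct 1999, so the next rule applies.
Among Osei and Sorensen, by ranking points (higher first): Osei (5781 pts) before Sorensen (3810 pts).
Among Reyes, Nguyen, Kowalski and Harlow, a home-nation competitor before not a home-nation competitor: Reyes (a home-nation competitor) before Nguyen, Kowalski and Harlow (not a home-nation competitor).
Among Nguyen, Kowalski and Harlow, by date of most recent title (later first): Nguyen and Kowalski (26 May 2008) before Harlow (26 Feb 2003).
Among Nguyen and Kowalski, by ranking points (higher first): Nguyen (8374 pts) before Kowalski (1629 pts).
Among Ferreira, Romero and Halvorsen, a home-nation competitor before not a home-nation competitor: Ferreira and Romero (a home-nation competitor) before Halvorsen (not a home-nation competitor).
Ferreira and Romero both have date of most recent title 19 Jan 1998, so the next rule applies.
Among Ferreira and Romero, by ranking points (higher first): Ferreira (6579 pts) before Romero (1722 pts).
Full order: Osei, Sorensen, Reyes, Nguyen, Kowalski, Harlow, Ferreira, Romero, Halvorsen.

Osei, Sorensen, Reyes, Nguyen, Kowalski, Harlow, Ferreira, Romero, Halvorsen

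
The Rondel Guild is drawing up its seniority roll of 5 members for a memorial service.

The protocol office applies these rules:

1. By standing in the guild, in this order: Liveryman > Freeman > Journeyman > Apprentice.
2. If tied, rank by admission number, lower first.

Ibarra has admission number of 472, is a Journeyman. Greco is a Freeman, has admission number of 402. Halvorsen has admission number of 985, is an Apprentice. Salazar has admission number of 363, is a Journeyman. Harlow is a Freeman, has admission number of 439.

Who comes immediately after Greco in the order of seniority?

Harlow

By standing in the guild: Greco and Harlow (Freeman); then Salazar and Ibarra (Journeyman); then Halvorsen (Apprentice).
Among Greco and Harlow, by admission number (lower first): Greco (402) before Harlow (439).
Among Salazar and Ibarra, by admission number (lower first): Salazar (363) before Ibarra (472).
Order: Greco, Harlow, Salazar, Ibarra, Halvorsen.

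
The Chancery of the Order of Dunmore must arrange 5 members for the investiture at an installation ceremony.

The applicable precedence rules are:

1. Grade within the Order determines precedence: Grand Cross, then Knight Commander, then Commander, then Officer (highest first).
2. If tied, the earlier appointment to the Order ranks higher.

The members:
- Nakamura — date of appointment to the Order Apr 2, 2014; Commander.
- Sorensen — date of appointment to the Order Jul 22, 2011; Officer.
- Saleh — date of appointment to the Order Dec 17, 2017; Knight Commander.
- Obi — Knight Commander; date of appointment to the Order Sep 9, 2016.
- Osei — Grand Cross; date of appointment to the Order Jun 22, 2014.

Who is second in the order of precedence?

By grade within the Order: Osei (Grand Cross); then Obi and Saleh (Knight Commander); then Nakamura (Commander); then Sorensen (Officer).
Among Obi and Saleh, by date of appointment to the Order (earlier first): Obi (Sep 9, 2016) before Saleh (Dec 17, 2017).
Order: Osei, Obi, Saleh, Nakamura, Sorensen.

Obi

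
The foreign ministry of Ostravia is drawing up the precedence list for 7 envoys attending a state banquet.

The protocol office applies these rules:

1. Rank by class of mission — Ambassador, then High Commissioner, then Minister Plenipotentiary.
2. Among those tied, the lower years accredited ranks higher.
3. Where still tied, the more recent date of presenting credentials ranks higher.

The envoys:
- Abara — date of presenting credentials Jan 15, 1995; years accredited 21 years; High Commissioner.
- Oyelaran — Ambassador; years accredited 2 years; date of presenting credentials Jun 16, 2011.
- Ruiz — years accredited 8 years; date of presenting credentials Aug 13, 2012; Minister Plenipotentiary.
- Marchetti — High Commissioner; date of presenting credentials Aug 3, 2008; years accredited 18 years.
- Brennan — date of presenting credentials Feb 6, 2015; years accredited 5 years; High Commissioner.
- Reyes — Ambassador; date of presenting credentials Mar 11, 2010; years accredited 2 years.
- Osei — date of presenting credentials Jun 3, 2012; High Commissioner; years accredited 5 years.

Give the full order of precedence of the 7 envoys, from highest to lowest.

Oyelaran, Reyes, Brennan, Osei, Marchetti, Abara, Ruiz

By class of mission: Oyelaran and Reyes (Ambassador); then Brennan, Osei, Marchetti and Abara (High Commissioner); then Ruiz (Minister Plenipotentiary).
Oyelaran and Reyes both have years accredited 2 years, so the next rule applies.
Among Oyelaran and Reyes, by date of presenting credentials (later first): Oyelaran (Jun 16, 2011) before Reyes (Mar 11, 2010).
Among Brennan, Osei, Marchetti and Abara, by years accredited (lower first): Brennan and Osei (5 years) before Marchetti (18 years) before Abara (21 years).
Among Brennan and Osei, by date of presenting credentials (later first): Brennan (Feb 6, 2015) before Osei (Jun 3, 2012).
Full order: Oyelaran, Reyes, Brennan, Osei, Marchetti, Abara, Ruiz.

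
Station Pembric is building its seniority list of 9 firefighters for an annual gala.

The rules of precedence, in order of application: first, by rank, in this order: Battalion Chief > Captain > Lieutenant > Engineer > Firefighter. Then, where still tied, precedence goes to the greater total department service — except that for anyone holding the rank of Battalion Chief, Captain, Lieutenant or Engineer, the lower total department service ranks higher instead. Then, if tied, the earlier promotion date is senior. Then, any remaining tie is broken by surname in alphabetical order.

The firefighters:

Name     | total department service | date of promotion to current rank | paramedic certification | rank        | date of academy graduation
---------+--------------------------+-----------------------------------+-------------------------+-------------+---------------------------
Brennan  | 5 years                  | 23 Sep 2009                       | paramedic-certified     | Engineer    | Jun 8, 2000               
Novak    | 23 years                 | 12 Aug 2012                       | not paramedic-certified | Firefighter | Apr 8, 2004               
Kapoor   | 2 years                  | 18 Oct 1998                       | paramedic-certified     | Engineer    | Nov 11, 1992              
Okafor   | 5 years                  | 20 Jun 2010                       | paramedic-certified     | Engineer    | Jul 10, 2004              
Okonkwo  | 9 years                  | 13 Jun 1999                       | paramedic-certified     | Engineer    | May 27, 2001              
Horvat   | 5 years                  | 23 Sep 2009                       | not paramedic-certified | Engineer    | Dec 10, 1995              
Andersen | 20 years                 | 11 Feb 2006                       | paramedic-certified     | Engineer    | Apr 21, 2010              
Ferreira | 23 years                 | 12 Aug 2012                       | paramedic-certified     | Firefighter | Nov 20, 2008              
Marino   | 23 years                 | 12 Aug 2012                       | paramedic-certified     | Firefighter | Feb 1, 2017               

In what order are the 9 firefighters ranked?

By rank: Kapoor, Brennan, Horvat, Okafor, Okonkwo and Andersen (Engineer); then Ferreira, Marino and Novak (Firefighter).
Among Kapoor, Brennan, Horvat, Okafor, Okonkwo and Andersen, by total department service (lower first) (reversed rule for this group): Kapoor (2 years) before Brennan, Horvat and Okafor (5 years) before Okonkwo (9 years) before Andersen (20 years).
Among Brennan, Horvat and Okafor, by date of promotion to current rank (earlier first): Brennan and Horvat (23 Sep 2009) before Okafor (20 Jun 2010).
Among Brennan and Horvat, alphabetically by surname: Brennan before Horvat.
Ferreira, Marino and Novak all have total department service 23 years, so the next rule applies.
Ferreira, Marino and Novak all have date of promotion to current rank 12 Aug 2012, so the next rule applies.
Among Ferreira, Marino and Novak, alphabetically by surname: Ferreira before Marino before Novak.
Full order: Kapoor, Brennan, Horvat, Okafor, Okonkwo, Andersen, Ferreira, Marino, Novak.

Kapoor, Brennan, Horvat, Okafor, Okonkwo, Andersen, Ferreira, Marino, Novak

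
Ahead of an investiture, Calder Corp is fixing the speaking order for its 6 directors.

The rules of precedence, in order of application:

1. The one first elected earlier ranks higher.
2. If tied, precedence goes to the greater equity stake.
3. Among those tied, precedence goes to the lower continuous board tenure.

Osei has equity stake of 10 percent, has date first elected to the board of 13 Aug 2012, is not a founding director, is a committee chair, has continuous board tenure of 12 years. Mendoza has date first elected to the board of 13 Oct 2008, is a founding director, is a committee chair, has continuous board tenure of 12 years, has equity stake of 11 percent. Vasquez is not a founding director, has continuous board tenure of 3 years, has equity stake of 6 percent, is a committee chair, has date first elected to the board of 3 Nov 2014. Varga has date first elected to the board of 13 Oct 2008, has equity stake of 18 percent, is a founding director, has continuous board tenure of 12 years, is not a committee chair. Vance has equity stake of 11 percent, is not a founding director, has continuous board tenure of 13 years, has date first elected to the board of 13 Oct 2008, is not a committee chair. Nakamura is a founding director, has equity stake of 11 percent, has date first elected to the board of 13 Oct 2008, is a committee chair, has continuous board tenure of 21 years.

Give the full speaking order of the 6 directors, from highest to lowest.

By date first elected to the board (earlier first): Varga, Mendoza, Vance and Nakamura (each 13 Oct 2008); then Osei (13 Aug 2012); then Vasquez (3 Nov 2014).
Among Varga, Mendoza, Vance and Nakamura, by equity stake (higher first): Varga (18 percent) before Mendoza, Vance and Nakamura (11 percent).
Among Mendoza, Vance and Nakamura, by continuous board tenure (lower first): Mendoza (12 years) before Vance (13 years) before Nakamura (21 years).
Full order: Varga, Mendoza, Vance, Nakamura, Osei, Vasquez.

Varga, Mendoza, Vance, Nakamura, Osei, Vasquez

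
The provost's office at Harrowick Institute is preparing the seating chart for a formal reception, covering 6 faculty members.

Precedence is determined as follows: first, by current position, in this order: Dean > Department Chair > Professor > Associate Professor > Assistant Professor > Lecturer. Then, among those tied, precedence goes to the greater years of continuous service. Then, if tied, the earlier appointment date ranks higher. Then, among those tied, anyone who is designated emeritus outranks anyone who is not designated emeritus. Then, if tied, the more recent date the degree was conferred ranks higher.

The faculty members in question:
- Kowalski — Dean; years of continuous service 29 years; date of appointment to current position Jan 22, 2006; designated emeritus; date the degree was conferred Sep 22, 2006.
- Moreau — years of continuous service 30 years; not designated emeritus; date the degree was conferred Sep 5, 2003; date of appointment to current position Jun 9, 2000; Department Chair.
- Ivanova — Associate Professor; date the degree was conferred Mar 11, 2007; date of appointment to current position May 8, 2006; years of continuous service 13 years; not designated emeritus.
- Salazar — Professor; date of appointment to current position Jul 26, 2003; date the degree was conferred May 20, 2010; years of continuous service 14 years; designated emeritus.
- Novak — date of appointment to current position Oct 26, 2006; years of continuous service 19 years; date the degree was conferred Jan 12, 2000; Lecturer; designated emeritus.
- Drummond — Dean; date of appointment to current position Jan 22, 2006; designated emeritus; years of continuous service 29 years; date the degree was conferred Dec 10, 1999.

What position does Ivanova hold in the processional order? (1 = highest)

5

By current position: Kowalski and Drummond (Dean); then Moreau (Department Chair); then Salazar (Professor); then Ivanova (Associate Professor); then Novak (Lecturer).
Kowalski and Drummond both have years of continuous service 29 years, so the next rule applies.
Kowalski and Drummond both have date of appointment to current position Jan 22, 2006, so the next rule applies.
Kowalski and Drummond are each designated emeritus, so the next rule applies.
Among Kowalski and Drummond, by date the degree was conferred (later first): Kowalski (Sep 22, 2006) before Drummond (Dec 10, 1999).
Order: Kowalski, Drummond, Moreau, Salazar, Ivanova, Novak. So position 5.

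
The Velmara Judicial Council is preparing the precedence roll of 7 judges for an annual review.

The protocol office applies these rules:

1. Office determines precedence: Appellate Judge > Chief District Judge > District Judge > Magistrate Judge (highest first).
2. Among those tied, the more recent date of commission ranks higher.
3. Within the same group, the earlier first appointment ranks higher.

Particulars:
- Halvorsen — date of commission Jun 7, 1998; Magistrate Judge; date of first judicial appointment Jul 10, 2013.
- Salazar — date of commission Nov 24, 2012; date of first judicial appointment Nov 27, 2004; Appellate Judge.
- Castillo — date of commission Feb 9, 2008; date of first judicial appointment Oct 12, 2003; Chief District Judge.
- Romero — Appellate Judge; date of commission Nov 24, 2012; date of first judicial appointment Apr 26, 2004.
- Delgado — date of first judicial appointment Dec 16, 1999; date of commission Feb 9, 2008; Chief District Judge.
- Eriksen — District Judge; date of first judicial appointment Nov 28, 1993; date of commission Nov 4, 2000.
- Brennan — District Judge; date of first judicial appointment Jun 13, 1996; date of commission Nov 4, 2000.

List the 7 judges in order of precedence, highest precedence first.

Romero, Salazar, Delgado, Castillo, Eriksen, Brennan, Halvorsen

By office: Romero and Salazar (Appellate Judge); then Delgado and Castillo (Chief District Judge); then Eriksen and Brennan (District Judge); then Halvorsen (Magistrate Judge).
Romero and Salazar both have date of commission Nov 24, 2012, so the next rule applies.
Among Romero and Salazar, by date of first judicial appointment (earlier first): Romero (Apr 26, 2004) before Salazar (Nov 27, 2004).
Delgado and Castillo both have date of commission Feb 9, 2008, so the next rule applies.
Among Delgado and Castillo, by date of first judicial appointment (earlier first): Delgado (Dec 16, 1999) before Castillo (Oct 12, 2003).
Eriksen and Brennan both have date of commission Nov 4, 2000, so the next rule applies.
Among Eriksen and Brennan, by date of first judicial appointment (earlier first): Eriksen (Nov 28, 1993) before Brennan (Jun 13, 1996).
Full order: Romero, Salazar, Delgado, Castillo, Eriksen, Brennan, Halvorsen.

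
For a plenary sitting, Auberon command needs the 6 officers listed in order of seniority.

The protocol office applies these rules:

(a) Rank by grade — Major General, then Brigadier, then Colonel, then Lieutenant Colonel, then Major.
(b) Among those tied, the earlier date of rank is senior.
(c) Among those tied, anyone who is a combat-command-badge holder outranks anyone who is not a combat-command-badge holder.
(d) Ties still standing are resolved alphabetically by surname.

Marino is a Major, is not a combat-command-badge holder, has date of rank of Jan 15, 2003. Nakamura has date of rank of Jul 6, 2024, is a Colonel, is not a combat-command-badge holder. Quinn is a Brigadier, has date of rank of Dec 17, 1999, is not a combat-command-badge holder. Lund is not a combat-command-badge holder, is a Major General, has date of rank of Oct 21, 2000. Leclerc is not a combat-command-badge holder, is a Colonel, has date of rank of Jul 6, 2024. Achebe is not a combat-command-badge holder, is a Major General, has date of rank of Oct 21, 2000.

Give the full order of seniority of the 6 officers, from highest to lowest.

Achebe, Lund, Quinn, Leclerc, Nakamura, Marino

By grade: Achebe and Lund (Major General); then Quinn (Brigadier); then Leclerc and Nakamura (Colonel); then Marino (Major).
Achebe and Lund both have date of rank Oct 21, 2000, so the next rule applies.
Achebe and Lund are each not a combat-command-badge holder, so the next rule applies.
Among Achebe and Lund, alphabetically by surname: Achebe before Lund.
Leclerc and Nakamura both have date of rank Jul 6, 2024, so the next rule applies.
Leclerc and Nakamura are each not a combat-command-badge holder, so the next rule applies.
Among Leclerc and Nakamura, alphabetically by surname: Leclerc before Nakamura.
Full order: Achebe, Lund, Quinn, Leclerc, Nakamura, Marino.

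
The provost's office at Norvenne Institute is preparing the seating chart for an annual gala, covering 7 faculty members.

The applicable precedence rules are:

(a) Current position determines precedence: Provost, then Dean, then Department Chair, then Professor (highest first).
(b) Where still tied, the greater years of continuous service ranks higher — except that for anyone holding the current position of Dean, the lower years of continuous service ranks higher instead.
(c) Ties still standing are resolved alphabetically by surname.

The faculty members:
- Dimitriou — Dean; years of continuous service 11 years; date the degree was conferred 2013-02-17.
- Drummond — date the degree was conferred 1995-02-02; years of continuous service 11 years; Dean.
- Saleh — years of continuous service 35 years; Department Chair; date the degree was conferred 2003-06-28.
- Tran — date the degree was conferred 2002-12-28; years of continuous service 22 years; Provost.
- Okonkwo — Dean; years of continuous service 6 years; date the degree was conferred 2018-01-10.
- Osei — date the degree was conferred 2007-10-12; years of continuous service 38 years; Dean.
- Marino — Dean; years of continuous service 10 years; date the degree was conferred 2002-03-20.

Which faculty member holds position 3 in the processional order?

By current position: Tran (Provost); then Okonkwo, Marino, Dimitriou, Drummond and Osei (Dean); then Saleh (Department Chair).
Among Okonkwo, Marino, Dimitriou, Drummond and Osei, by years of continuous service (lower first) (reversed rule for this group): Okonkwo (6 years) before Marino (10 years) before Dimitriou and Drummond (11 years) before Osei (38 years).
Among Dimitriou and Drummond, alphabetically by surname: Dimitriou before Drummond.
Order: Tran, Okonkwo, Marino, Dimitriou, Drummond, Osei, Saleh.

Marino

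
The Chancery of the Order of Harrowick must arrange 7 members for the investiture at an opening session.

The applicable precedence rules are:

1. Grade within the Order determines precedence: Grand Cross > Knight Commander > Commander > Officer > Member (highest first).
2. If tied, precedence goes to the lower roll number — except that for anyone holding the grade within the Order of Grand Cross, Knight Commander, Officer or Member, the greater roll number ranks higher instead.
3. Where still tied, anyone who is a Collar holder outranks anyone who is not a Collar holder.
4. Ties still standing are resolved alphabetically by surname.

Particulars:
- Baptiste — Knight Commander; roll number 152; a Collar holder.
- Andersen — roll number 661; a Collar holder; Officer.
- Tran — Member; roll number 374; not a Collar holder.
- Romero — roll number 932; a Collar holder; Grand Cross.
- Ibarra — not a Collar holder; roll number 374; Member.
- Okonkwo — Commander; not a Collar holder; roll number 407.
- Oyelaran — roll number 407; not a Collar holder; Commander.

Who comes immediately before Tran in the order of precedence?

By grade within the Order: Romero (Grand Cross); then Baptiste (Knight Commander); then Okonkwo and Oyelaran (Commander); then Andersen (Officer); then Ibarra and Tran (Member).
Okonkwo and Oyelaran both have roll number 407, so the next rule applies.
Okonkwo and Oyelaran are each not a Collar holder, so the next rule applies.
Among Okonkwo and Oyelaran, alphabetically by surname: Okonkwo before Oyelaran.
Ibarra and Tran both have roll number 374, so the next rule applies.
Ibarra and Tran are each not a Collar holder, so the next rule applies.
Among Ibarra and Tran, alphabetically by surname: Ibarra before Tran.
Order: Romero, Baptiste, Okonkwo, Oyelaran, Andersen, Ibarra, Tran.

Ibarra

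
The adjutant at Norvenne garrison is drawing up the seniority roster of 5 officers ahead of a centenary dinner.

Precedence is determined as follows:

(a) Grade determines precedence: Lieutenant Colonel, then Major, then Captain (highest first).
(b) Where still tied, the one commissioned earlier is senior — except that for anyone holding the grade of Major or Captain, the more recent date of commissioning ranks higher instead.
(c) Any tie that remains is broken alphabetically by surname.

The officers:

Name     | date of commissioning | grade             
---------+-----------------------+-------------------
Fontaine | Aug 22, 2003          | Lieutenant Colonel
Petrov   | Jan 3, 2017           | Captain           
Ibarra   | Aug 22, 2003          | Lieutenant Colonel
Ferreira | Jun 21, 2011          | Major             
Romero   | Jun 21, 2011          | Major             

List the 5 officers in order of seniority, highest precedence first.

By grade: Fontaine and Ibarra (Lieutenant Colonel); then Ferreira and Romero (Major); then Petrov (Captain).
Fontaine and Ibarra both have date of commissioning Aug 22, 2003, so the next rule applies.
Among Fontaine and Ibarra, alphabetically by surname: Fontaine before Ibarra.
Ferreira and Romero both have date of commissioning Jun 21, 2011, so the next rule applies.
Among Ferreira and Romero, alphabetically by surname: Ferreira before Romero.
Full order: Fontaine, Ibarra, Ferreira, Romero, Petrov.

Fontaine, Ibarra, Ferreira, Romero, Petrov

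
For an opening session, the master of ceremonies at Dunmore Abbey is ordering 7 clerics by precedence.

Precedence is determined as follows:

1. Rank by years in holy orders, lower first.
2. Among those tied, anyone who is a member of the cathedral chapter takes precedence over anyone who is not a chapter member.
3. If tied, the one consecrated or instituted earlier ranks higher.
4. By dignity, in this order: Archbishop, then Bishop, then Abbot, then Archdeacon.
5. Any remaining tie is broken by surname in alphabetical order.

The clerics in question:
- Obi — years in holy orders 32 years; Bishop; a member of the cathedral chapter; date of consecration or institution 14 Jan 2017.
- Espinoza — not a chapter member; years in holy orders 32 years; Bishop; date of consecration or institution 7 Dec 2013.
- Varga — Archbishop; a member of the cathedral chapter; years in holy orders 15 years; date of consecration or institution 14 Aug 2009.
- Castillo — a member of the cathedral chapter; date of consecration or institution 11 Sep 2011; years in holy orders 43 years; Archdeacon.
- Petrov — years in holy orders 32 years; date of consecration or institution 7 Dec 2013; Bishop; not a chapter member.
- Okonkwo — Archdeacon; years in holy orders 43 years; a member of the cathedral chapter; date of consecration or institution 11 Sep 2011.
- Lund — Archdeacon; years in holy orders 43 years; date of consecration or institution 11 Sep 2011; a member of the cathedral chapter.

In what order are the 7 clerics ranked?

Varga, Obi, Espinoza, Petrov, Castillo, Lund, Okonkwo

By years in holy orders (lower first): Varga (15 years); then Obi, Espinoza and Petrov (each 32 years); then Castillo, Lund and Okonkwo (each 43 years).
Among Obi, Espinoza and Petrov, a member of the cathedral chapter before not a chapter member: Obi (a member of the cathedral chapter) before Espinoza and Petrov (not a chapter member).
Espinoza and Petrov both have date of consecration or institution 7 Dec 2013, so the next rule applies.
Espinoza and Petrov are each Bishop, so the next rule applies.
Among Espinoza and Petrov, alphabetically by surname: Espinoza before Petrov.
Castillo, Lund and Okonkwo are each a member of the cathedral chapter, so the next rule applies.
Castillo, Lund and Okonkwo all have date of consecration or institution 11 Sep 2011, so the next rule applies.
Castillo, Lund and Okonkwo are each Archdeacon, so the next rule applies.
Among Castillo, Lund and Okonkwo, alphabetically by surname: Castillo before Lund before Okonkwo.
Full order: Varga, Obi, Espinoza, Petrov, Castillo, Lund, Okonkwo.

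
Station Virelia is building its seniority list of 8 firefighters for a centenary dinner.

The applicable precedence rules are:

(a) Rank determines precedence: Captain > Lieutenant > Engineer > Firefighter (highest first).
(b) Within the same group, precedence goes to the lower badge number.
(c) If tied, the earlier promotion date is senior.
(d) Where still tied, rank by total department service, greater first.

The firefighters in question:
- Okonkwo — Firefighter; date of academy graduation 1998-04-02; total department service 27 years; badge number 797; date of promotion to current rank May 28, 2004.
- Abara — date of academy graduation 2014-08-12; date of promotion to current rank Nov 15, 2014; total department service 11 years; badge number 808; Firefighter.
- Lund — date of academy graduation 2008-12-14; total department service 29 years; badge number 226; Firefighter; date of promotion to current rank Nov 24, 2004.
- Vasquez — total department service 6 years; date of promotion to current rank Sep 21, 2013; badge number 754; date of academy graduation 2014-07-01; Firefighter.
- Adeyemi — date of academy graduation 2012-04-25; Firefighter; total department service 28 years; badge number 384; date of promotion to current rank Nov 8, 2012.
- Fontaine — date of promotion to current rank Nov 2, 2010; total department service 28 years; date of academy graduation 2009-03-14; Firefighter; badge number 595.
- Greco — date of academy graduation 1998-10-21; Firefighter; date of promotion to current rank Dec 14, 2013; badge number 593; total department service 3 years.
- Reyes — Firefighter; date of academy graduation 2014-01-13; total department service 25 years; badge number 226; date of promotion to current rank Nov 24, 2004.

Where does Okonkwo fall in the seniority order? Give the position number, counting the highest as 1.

7

By rank: Lund, Reyes, Adeyemi, Greco, Fontaine, Vasquez, Okonkwo and Abara (Firefighter).
Among Lund, Reyes, Adeyemi, Greco, Fontaine, Vasquez, Okonkwo and Abara, by badge number (lower first): Lund and Reyes (226) before Adeyemi (384) before Greco (593) before Fontaine (595) before Vasquez (754) before Okonkwo (797) before Abara (808).
Lund and Reyes both have date of promotion to current rank Nov 24, 2004, so the next rule applies.
Among Lund and Reyes, by total department service (higher first): Lund (29 years) before Reyes (25 years).
Order: Lund, Reyes, Adeyemi, Greco, Fontaine, Vasquez, Okonkwo, Abara. So position 7.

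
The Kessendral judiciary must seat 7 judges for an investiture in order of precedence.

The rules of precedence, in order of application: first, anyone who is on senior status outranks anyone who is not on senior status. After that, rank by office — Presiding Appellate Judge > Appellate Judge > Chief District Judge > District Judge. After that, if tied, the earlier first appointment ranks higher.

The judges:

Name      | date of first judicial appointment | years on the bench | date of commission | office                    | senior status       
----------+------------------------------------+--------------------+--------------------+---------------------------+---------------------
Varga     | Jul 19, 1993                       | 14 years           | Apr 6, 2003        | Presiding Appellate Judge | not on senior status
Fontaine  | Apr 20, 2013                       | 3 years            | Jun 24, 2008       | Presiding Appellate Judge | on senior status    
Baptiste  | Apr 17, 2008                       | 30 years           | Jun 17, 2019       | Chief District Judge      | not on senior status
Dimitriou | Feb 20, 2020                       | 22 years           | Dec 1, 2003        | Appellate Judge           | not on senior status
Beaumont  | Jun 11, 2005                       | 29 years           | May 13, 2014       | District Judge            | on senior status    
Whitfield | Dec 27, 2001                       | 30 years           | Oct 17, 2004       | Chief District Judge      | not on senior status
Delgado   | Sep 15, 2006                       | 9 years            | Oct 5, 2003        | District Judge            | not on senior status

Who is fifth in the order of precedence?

By the first rule: Fontaine and Beaumont (both on senior status); then Varga, Dimitriou, Whitfield, Baptiste and Delgado (each not on senior status).
Among Fontaine and Beaumont, by office: Fontaine (Presiding Appellate Judge) before Beaumont (District Judge).
Among Varga, Dimitriou, Whitfield, Baptiste and Delgado, by office: Varga (Presiding Appellate Judge) before Dimitriou (Appellate Judge) before Whitfield and Baptiste (Chief District Judge) before Delgado (District Judge).
Among Whitfield and Baptiste, by date of first judicial appointment (earlier first): Whitfield (Dec 27, 2001) before Baptiste (Apr 17, 2008).
Order: Fontaine, Beaumont, Varga, Dimitriou, Whitfield, Baptiste, Delgado.

Whitfield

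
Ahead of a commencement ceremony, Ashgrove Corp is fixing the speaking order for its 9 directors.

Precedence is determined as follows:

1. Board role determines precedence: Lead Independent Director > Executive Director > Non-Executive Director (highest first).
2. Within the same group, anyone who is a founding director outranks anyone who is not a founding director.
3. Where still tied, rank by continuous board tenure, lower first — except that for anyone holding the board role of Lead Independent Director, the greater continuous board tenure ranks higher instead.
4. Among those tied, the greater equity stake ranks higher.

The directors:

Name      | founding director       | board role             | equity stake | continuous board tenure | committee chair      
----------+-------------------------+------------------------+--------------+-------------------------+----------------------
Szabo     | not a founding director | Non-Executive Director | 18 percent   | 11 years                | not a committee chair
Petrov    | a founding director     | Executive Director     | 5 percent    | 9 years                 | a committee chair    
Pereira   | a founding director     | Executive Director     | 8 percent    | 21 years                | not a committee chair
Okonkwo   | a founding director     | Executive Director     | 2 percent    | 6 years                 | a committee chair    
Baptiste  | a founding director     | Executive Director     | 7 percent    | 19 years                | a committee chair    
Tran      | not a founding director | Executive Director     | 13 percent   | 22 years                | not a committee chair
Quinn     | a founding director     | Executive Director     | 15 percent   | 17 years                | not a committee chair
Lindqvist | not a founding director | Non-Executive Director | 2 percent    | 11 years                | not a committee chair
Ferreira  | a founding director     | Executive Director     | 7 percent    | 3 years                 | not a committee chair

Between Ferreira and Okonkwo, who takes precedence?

Ferreira

By board role: Ferreira, Okonkwo, Petrov, Quinn, Baptiste, Pereira and Tran (Executive Director); then Szabo and Lindqvist (Non-Executive Director).
Among Ferreira, Okonkwo, Petrov, Quinn, Baptiste, Pereira and Tran, a founding director before not a founding director: Ferreira, Okonkwo, Petrov, Quinn, Baptiste and Pereira (a founding director) before Tran (not a founding director).
Among Ferreira, Okonkwo, Petrov, Quinn, Baptiste and Pereira, by continuous board tenure (lower first): Ferreira (3 years) before Okonkwo (6 years) before Petrov (9 years) before Quinn (17 years) before Baptiste (19 years) before Pereira (21 years).
Szabo and Lindqvist are each not a founding director, so the next rule applies.
Szabo and Lindqvist both have continuous board tenure 11 years, so the next rule applies.
Among Szabo and Lindqvist, by equity stake (higher first): Szabo (18 percent) before Lindqvist (2 percent).
So Ferreira takes precedence.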